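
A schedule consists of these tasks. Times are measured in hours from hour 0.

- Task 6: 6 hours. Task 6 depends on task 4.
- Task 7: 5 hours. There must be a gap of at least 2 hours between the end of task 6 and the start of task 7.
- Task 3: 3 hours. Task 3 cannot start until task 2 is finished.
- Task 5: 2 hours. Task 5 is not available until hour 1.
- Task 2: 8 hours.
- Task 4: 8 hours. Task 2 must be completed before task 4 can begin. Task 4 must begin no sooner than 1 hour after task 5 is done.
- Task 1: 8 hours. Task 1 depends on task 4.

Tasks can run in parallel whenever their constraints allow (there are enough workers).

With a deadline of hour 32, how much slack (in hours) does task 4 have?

3

Task 5 cannot begin until its own release at hour 1. It runs from hour 1 to 1 + 2 = hour 3.
Nothing blocks task 2, so it runs from hour 0 to hour 8.
For task 4: task 2 (finishes hour 8); task 5 (finishes hour 3, plus 1-hour gap → hour 4). Taking the maximum gives a start of hour 8, and it finishes at 8 + 8 = hour 16.

Working backward from the deadline:
Task 1 has no dependents, so it just needs to finish by hour 32. Starting by 32 − 8 = hour 24 achieves that.
Task 7 must finish by hour 32; it takes 5 hours, so it must start by 32 − 5 = hour 27.
Task 6 has to be done before task 7 (must start by hour 27, minus 2-hour gap → hour 25). That means finishing by hour 25, i.e. starting by 25 − 6 = hour 19.
Task 4 must finish in time for task 1 (must start by hour 24); task 6 (must start by hour 19). The tightest is hour 19, so task 4 must start by 19 − 8 = hour 11.
So task 4 can start as early as hour 8 and as late as hour 11, giving 11 − 8 = 3 hours of slack.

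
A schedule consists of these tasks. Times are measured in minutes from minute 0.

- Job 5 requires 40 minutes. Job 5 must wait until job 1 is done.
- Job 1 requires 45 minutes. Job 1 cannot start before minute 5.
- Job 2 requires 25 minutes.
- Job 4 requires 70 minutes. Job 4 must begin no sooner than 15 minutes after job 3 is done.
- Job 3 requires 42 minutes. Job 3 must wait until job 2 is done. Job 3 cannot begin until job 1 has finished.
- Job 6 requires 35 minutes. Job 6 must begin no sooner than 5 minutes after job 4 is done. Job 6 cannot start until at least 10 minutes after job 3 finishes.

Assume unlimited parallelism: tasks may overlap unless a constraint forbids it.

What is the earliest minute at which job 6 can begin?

182

Job 2 has no prerequisites, so it starts at minute 0 and finishes at minute 25.
Job 1 waits on its own release at minute 5, so it starts at minute 5 and finishes at 5 + 45 = minute 50.
For job 3: job 2 (finishes minute 25); job 1 (finishes minute 50). Taking the maximum gives a start of minute 50, and it finishes at 50 + 42 = minute 92.
After job 3 (finishes minute 92, plus 15-minute gap → minute 107), job 4 can start at minute 107 and finishes at minute 177.
Job 6 waits on job 4 (finishes minute 177, plus 5-minute gap → minute 182); job 3 (finishes minute 92, plus 10-minute gap → minute 102). The latest of these is minute 182, which is the earliest job 6 can start.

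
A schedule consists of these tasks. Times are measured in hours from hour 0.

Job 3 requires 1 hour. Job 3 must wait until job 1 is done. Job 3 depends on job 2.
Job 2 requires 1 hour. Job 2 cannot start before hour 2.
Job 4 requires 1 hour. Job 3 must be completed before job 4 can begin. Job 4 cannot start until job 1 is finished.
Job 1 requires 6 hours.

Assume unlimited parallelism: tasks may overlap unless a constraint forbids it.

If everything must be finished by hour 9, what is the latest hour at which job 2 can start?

Job 4 has no dependents, so it just needs to finish by hour 9. Starting by 9 − 1 = hour 8 achieves that.
Job 3 has to be done before job 4 (must start by hour 8). That means finishing by hour 8, i.e. starting by 8 − 1 = hour 7.
Since job 3 (must start by hour 7) depends on it, job 2 must finish by hour 7. Backing off its 1-hour duration gives a latest start of hour 6.

6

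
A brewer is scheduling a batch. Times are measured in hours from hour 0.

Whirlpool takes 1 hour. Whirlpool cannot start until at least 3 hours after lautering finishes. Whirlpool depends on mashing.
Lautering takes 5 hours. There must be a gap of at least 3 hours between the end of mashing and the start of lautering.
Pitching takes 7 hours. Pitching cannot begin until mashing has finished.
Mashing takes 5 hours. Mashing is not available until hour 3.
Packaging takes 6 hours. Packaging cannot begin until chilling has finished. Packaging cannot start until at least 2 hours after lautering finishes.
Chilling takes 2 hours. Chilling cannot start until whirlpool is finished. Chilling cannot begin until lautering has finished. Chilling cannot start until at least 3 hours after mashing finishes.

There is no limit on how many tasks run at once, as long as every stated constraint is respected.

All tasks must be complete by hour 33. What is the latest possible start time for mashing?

Packaging has no dependents, so it just needs to finish by hour 33. Starting by 33 − 6 = hour 27 achieves that.
Chilling must finish before packaging (must start by hour 27). With a 2-hour duration, chilling must start by 27 − 2 = hour 25.
Whirlpool has to be done before chilling (must start by hour 25). That means finishing by hour 25, i.e. starting by 25 − 1 = hour 24.
Lautering has several dependents: whirlpool (must start by hour 24, minus 3-hour gap → hour 21); chilling (must start by hour 25); packaging (must start by hour 27, minus 2-hour gap → hour 25). The earliest of those limits is hour 21, so lautering must start by 21 − 5 = hour 16.
Nothing follows pitching; the deadline of hour 33 is its only limit. It must start by 33 − 7 = hour 26.
For mashing: lautering (must start by hour 16, minus 3-hour gap → hour 13); whirlpool (must start by hour 24); chilling (must start by hour 25, minus 3-hour gap → hour 22); pitching (must start by hour 26). The most restrictive is hour 13; with a 5-hour duration, mashing must start by hour 8.

8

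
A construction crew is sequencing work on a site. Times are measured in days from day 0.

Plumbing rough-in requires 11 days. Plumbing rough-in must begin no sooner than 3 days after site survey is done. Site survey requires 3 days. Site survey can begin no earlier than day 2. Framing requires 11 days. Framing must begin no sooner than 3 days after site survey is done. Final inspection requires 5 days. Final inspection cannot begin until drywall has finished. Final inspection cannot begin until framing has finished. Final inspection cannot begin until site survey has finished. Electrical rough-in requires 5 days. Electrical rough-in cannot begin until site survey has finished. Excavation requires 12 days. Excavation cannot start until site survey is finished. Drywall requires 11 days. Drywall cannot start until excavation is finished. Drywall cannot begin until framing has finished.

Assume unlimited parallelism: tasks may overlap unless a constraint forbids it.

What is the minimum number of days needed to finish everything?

35

Site survey cannot begin until its own release at day 2. It runs from day 2 to 2 + 3 = day 5.
Electrical rough-in cannot begin until site survey (finishes day 5). It runs from day 5 to 5 + 5 = day 10.
After site survey (finishes day 5, plus 3-day gap → day 8), plumbing rough-in can start at day 8 and finishes at day 19.
Framing cannot begin until site survey (finishes day 5, plus 3-day gap → day 8). It runs from day 8 to 8 + 11 = day 19.
After site survey (finishes day 5), excavation can start at day 5 and finishes at day 17.
Drywall needs all of excavation (finishes day 17); framing (finishes day 19). That puts its earliest start at day 19; it finishes at 19 + 11 = day 30.
Final inspection needs all of drywall (finishes day 30); framing (finishes day 19); site survey (finishes day 5). That puts its earliest start at day 30; it finishes at 30 + 5 = day 35.
All tasks are finished once the last one completes. Finish times: Site survey at 5, Excavation at 17, Framing at 19, Plumbing rough-in at 19, Electrical rough-in at 10, Drywall at 30, Final inspection at 35. The latest is day 35.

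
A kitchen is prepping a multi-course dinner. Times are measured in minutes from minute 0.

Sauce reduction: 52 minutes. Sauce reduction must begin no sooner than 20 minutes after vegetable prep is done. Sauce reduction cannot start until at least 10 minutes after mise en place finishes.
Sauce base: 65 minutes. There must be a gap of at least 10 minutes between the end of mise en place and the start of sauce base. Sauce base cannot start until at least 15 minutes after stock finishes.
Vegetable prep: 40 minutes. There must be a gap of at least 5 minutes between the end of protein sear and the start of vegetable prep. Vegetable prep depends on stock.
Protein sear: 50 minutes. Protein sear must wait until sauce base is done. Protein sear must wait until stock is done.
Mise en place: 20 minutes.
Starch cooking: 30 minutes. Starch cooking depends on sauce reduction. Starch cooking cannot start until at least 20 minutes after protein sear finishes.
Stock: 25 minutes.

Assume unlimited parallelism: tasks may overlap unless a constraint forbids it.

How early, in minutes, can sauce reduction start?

220

Stock can start immediately at minute 0; it finishes at minute 25.
Nothing blocks mise en place, so it runs from minute 0 to minute 20.
Sauce base has to wait for mise en place (finishes minute 20, plus 10-minute gap → minute 30); stock (finishes minute 25, plus 15-minute gap → minute 40). The latest of these is minute 40, so sauce base runs minute 40 to 40 + 65 = minute 105.
Protein sear needs all of sauce base (finishes minute 105); stock (finishes minute 25). That puts its earliest start at minute 105; it finishes at 105 + 50 = minute 155.
Vegetable prep cannot start until protein sear (finishes minute 155, plus 5-minute gap → minute 160); stock (finishes minute 25). The controlling bound is minute 160, so vegetable prep finishes at 160 + 40 = minute 200.
Sauce reduction waits on vegetable prep (finishes minute 200, plus 20-minute gap → minute 220); mise en place (finishes minute 20, plus 10-minute gap → minute 30). The latest of these is minute 220, which is the earliest sauce reduction can start.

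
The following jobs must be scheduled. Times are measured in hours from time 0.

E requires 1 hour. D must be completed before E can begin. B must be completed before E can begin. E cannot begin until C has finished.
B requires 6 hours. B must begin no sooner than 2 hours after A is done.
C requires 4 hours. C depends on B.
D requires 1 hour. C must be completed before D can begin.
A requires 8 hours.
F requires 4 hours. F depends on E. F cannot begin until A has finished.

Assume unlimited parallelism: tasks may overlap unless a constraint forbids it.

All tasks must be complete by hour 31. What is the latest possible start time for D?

25

F has no dependents, so it just needs to finish by hour 31. Starting by 31 − 4 = hour 27 achieves that.
E feeds into F (must start by hour 27); so E must finish by hour 27 and therefore start by hour 26.
D feeds into E (must start by hour 26); so D must finish by hour 26 and therefore start by hour 25.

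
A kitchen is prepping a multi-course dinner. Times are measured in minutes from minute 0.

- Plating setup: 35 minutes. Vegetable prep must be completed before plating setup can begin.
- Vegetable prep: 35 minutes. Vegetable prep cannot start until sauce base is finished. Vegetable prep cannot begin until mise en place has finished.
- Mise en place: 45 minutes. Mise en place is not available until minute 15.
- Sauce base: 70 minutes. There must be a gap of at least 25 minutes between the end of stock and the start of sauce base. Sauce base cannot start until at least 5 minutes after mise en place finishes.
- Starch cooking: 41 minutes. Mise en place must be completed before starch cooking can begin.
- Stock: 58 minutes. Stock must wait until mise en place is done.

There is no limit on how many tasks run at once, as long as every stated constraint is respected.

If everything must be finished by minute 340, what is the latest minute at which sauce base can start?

200

To finish by minute 340, plating setup (duration 35) must start no later than minute 305.
Since plating setup (must start by minute 305) depends on it, vegetable prep must finish by minute 305. Backing off its 35-minute duration gives a latest start of minute 270.
Sauce base must finish before vegetable prep (must start by minute 270). With a 70-minute duration, sauce base must start by 270 − 70 = minute 200.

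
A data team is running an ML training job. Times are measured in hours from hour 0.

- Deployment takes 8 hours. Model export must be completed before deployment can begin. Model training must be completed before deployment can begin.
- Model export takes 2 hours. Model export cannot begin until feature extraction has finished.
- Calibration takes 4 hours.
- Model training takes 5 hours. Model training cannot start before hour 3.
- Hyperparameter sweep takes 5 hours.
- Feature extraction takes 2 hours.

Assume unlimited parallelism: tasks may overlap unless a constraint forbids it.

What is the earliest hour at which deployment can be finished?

16

Model training waits on its own release at hour 3, so it starts at hour 3 and finishes at 3 + 5 = hour 8.
Feature extraction has no prerequisites, so it starts at hour 0 and finishes at hour 2.
After feature extraction (finishes hour 2), model export can start at hour 2 and finishes at hour 4.
For deployment: model export (finishes hour 4); model training (finishes hour 8). Taking the maximum gives a start of hour 8, and it finishes at 8 + 8 = hour 16.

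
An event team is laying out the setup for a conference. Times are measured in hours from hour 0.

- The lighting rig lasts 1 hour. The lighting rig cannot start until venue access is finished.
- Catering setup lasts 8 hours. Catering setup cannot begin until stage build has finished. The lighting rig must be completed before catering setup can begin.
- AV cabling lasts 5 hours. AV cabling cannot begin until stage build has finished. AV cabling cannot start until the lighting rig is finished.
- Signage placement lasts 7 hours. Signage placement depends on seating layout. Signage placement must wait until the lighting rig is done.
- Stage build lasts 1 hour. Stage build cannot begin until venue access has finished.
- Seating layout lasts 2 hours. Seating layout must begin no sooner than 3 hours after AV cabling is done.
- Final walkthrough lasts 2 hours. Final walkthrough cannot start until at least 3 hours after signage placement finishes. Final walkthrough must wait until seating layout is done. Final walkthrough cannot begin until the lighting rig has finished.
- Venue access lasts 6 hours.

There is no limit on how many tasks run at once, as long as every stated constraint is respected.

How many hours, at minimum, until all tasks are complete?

29

Venue access can start immediately at hour 0; it finishes at hour 6.
After venue access (finishes hour 6), the lighting rig can start at hour 6 and finishes at hour 7.
After venue access (finishes hour 6), stage build can start at hour 6 and finishes at hour 7.
Catering setup has to wait for stage build (finishes hour 7); the lighting rig (finishes hour 7). The latest of these is hour 7, so catering setup runs hour 7 to 7 + 8 = hour 15.
AV cabling has to wait for stage build (finishes hour 7); the lighting rig (finishes hour 7). The latest of these is hour 7, so AV cabling runs hour 7 to 7 + 5 = hour 12.
Seating layout waits on AV cabling (finishes hour 12, plus 3-hour gap → hour 15), so it starts at hour 15 and finishes at 15 + 2 = hour 17.
Signage placement cannot start until seating layout (finishes hour 17); the lighting rig (finishes hour 7). The controlling bound is hour 17, so signage placement finishes at 17 + 7 = hour 24.
Final walkthrough cannot start until signage placement (finishes hour 24, plus 3-hour gap → hour 27); seating layout (finishes hour 17); the lighting rig (finishes hour 7). The controlling bound is hour 27, so final walkthrough finishes at 27 + 2 = hour 29.
All tasks are finished once the last one completes. Finish times: Venue access at 6, Stage build at 7, The lighting rig at 7, AV cabling at 12, Seating layout at 17, Signage placement at 24, Catering setup at 15, Final walkthrough at 29. The latest is hour 29.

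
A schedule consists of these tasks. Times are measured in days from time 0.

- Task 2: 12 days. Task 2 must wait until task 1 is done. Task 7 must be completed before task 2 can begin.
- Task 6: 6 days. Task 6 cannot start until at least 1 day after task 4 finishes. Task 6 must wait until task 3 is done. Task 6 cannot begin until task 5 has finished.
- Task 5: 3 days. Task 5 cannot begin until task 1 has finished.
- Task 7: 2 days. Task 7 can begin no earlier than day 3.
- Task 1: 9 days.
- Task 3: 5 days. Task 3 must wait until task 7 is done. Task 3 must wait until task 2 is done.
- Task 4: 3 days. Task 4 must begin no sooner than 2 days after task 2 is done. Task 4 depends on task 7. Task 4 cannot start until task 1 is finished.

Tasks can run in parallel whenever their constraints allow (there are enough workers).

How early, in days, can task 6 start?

27

Task 7 waits on its own release at day 3, so it starts at day 3 and finishes at 3 + 2 = day 5.
Task 1 can start immediately at day 0; it finishes at day 9.
After task 1 (finishes day 9), task 5 can start at day 9 and finishes at day 12.
Task 2 cannot start until task 1 (finishes day 9); task 7 (finishes day 5). The controlling bound is day 9, so task 2 finishes at 9 + 12 = day 21.
For task 4: task 2 (finishes day 21, plus 2-day gap → day 23); task 7 (finishes day 5); task 1 (finishes day 9). Taking the maximum gives a start of day 23, and it finishes at 23 + 3 = day 26.
Task 3 needs all of task 7 (finishes day 5); task 2 (finishes day 21). That puts its earliest start at day 21; it finishes at 21 + 5 = day 26.
Task 6 waits on task 4 (finishes day 26, plus 1-day gap → day 27); task 3 (finishes day 26); task 5 (finishes day 12). The latest of these is day 27, which is the earliest task 6 can start.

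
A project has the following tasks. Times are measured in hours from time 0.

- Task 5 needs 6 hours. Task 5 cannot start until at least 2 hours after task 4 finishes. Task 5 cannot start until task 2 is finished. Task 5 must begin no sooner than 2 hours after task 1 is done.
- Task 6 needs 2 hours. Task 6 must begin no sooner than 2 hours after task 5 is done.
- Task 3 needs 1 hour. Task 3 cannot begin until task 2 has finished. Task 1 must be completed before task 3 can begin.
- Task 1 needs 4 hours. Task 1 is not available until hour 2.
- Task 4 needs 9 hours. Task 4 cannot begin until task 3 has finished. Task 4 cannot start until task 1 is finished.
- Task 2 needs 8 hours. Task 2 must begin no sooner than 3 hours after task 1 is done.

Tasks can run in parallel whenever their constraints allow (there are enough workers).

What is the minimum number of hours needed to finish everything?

Task 1 cannot begin until its own release at hour 2. It runs from hour 2 to 2 + 4 = hour 6.
Task 2 waits on task 1 (finishes hour 6, plus 3-hour gap → hour 9), so it starts at hour 9 and finishes at 9 + 8 = hour 17.
Task 3 cannot start until task 2 (finishes hour 17); task 1 (finishes hour 6). The controlling bound is hour 17, so task 3 finishes at 17 + 1 = hour 18.
Task 4 needs all of task 3 (finishes hour 18); task 1 (finishes hour 6). That puts its earliest start at hour 18; it finishes at 18 + 9 = hour 27.
Task 5 cannot start until task 4 (finishes hour 27, plus 2-hour gap → hour 29); task 2 (finishes hour 17); task 1 (finishes hour 6, plus 2-hour gap → hour 8). The controlling bound is hour 29, so task 5 finishes at 29 + 6 = hour 35.
Task 6 waits on task 5 (finishes hour 35, plus 2-hour gap → hour 37), so it starts at hour 37 and finishes at 37 + 2 = hour 39.
All tasks are finished once the last one completes. Finish times: Task 1 at 6, Task 2 at 17, Task 3 at 18, Task 4 at 27, Task 5 at 35, Task 6 at 39. The latest is hour 39.

39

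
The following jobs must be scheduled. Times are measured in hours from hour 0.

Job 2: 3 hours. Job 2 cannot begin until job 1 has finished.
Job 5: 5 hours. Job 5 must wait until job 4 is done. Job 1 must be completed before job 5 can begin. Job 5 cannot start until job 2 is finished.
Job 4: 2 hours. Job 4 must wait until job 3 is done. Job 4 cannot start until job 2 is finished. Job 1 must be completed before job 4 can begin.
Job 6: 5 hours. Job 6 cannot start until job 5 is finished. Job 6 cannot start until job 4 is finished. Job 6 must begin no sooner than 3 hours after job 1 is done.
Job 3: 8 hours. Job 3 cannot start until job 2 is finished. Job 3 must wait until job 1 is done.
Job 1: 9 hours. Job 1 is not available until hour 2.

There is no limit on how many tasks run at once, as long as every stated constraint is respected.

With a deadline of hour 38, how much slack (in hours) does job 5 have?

4

Job 1 waits on its own release at hour 2, so it starts at hour 2 and finishes at 2 + 9 = hour 11.
After job 1 (finishes hour 11), job 2 can start at hour 11 and finishes at hour 14.
Job 3 needs all of job 2 (finishes hour 14); job 1 (finishes hour 11). That puts its earliest start at hour 14; it finishes at 14 + 8 = hour 22.
Job 4 has to wait for job 3 (finishes hour 22); job 2 (finishes hour 14); job 1 (finishes hour 11). The latest of these is hour 22, so job 4 runs hour 22 to 22 + 2 = hour 24.
For job 5: job 4 (finishes hour 24); job 1 (finishes hour 11); job 2 (finishes hour 14). Taking the maximum gives a start of hour 24, and it finishes at 24 + 5 = hour 29.

Working backward from the deadline:
Nothing follows job 6; the deadline of hour 38 is its only limit. It must start by 38 − 5 = hour 33.
Job 5 must finish before job 6 (must start by hour 33). With a 5-hour duration, job 5 must start by 33 − 5 = hour 28.
So job 5 can start as early as hour 24 and as late as hour 28, giving 28 − 24 = 4 hours of slack.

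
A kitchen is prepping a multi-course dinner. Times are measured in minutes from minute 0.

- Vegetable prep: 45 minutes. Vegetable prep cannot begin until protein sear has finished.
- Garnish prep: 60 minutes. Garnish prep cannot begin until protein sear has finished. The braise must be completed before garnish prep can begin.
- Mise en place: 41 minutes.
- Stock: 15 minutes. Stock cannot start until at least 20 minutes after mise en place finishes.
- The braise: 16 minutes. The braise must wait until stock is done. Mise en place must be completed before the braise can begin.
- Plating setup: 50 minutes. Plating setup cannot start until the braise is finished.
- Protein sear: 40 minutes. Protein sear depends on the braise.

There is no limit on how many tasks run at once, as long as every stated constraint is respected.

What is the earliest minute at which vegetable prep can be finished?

177

Mise en place has no prerequisites, so it starts at minute 0 and finishes at minute 41.
Stock cannot begin until mise en place (finishes minute 41, plus 20-minute gap → minute 61). It runs from minute 61 to 61 + 15 = minute 76.
The braise cannot start until stock (finishes minute 76); mise en place (finishes minute 41). The controlling bound is minute 76, so the braise finishes at 76 + 16 = minute 92.
Protein sear cannot begin until the braise (finishes minute 92). It runs from minute 92 to 92 + 40 = minute 132.
After protein sear (finishes minute 132), vegetable prep can start at minute 132 and finishes at minute 177.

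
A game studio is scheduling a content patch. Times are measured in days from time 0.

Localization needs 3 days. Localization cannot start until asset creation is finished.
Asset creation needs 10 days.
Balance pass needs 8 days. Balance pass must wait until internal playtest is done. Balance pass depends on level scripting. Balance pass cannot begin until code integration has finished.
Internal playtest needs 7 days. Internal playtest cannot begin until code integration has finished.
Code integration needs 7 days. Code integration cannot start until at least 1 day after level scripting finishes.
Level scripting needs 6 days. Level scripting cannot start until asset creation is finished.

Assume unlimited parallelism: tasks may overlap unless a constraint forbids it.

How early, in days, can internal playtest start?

Asset creation has no prerequisites, so it starts at day 0 and finishes at day 10.
Level scripting cannot begin until asset creation (finishes day 10). It runs from day 10 to 10 + 6 = day 16.
Code integration cannot begin until level scripting (finishes day 16, plus 1-day gap → day 17). It runs from day 17 to 17 + 7 = day 24.
Internal playtest waits on code integration (finishes day 24), so the earliest it can start is day 24.

24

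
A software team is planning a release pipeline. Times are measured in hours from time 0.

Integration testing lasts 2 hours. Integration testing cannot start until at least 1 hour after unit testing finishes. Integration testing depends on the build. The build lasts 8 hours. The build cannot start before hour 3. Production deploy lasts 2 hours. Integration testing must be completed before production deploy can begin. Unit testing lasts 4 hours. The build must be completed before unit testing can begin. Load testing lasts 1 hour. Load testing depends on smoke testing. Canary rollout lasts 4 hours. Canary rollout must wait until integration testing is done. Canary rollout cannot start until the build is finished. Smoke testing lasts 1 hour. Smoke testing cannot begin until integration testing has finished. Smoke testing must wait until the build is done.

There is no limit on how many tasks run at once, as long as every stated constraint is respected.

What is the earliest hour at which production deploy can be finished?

20

After its own release at hour 3, the build can start at hour 3 and finishes at hour 11.
Unit testing cannot begin until the build (finishes hour 11). It runs from hour 11 to 11 + 4 = hour 15.
Integration testing has to wait for unit testing (finishes hour 15, plus 1-hour gap → hour 16); the build (finishes hour 11). The latest of these is hour 16, so integration testing runs hour 16 to 16 + 2 = hour 18.
Production deploy waits on integration testing (finishes hour 18), so it starts at hour 18 and finishes at 18 + 2 = hour 20.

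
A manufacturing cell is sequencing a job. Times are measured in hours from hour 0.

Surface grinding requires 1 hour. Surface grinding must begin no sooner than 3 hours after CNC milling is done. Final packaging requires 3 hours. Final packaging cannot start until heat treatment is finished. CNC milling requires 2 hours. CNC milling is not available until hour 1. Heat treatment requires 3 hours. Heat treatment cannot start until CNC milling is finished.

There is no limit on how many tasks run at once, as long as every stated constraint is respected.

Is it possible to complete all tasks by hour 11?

Yes

CNC milling waits on its own release at hour 1, so it starts at hour 1 and finishes at 1 + 2 = hour 3.
After CNC milling (finishes hour 3, plus 3-hour gap → hour 6), surface grinding can start at hour 6 and finishes at hour 7.
Heat treatment cannot begin until CNC milling (finishes hour 3). It runs from hour 3 to 3 + 3 = hour 6.
Final packaging waits on heat treatment (finishes hour 6), so it starts at hour 6 and finishes at 6 + 3 = hour 9.
Every task is finished by hour 9, which is no later than the deadline of 11, so the schedule is feasible.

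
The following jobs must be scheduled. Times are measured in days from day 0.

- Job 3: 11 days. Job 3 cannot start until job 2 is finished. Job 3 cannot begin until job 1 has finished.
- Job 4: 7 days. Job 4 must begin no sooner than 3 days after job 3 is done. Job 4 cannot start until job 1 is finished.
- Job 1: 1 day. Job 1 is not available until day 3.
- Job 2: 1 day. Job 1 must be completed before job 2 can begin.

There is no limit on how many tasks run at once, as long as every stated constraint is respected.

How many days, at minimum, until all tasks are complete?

26

Job 1 waits on its own release at day 3, so it starts at day 3 and finishes at 3 + 1 = day 4.
After job 1 (finishes day 4), job 2 can start at day 4 and finishes at day 5.
Job 3 needs all of job 2 (finishes day 5); job 1 (finishes day 4). That puts its earliest start at day 5; it finishes at 5 + 11 = day 16.
For job 4: job 3 (finishes day 16, plus 3-day gap → day 19); job 1 (finishes day 4). Taking the maximum gives a start of day 19, and it finishes at 19 + 7 = day 26.
All tasks are finished once the last one completes. Finish times: Job 1 at 4, Job 2 at 5, Job 3 at 16, Job 4 at 26. The latest is day 26.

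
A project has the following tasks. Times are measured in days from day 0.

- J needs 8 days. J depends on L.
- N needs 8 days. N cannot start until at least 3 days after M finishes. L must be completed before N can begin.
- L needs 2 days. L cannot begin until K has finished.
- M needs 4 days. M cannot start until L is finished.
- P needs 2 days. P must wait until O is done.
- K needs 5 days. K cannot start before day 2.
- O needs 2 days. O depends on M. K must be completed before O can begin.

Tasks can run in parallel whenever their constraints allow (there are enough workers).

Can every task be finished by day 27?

After its own release at day 2, K can start at day 2 and finishes at day 7.
After K (finishes day 7), L can start at day 7 and finishes at day 9.
M cannot begin until L (finishes day 9). It runs from day 9 to 9 + 4 = day 13.
O has to wait for M (finishes day 13); K (finishes day 7). The latest of these is day 13, so O runs day 13 to 13 + 2 = day 15.
After O (finishes day 15), P can start at day 15 and finishes at day 17.
For N: M (finishes day 13, plus 3-day gap → day 16); L (finishes day 9). Taking the maximum gives a start of day 16, and it finishes at 16 + 8 = day 24.
After L (finishes day 9), J can start at day 9 and finishes at day 17.
Every task is finished by day 24, which is no later than the deadline of 27, so the schedule is feasible.

Yes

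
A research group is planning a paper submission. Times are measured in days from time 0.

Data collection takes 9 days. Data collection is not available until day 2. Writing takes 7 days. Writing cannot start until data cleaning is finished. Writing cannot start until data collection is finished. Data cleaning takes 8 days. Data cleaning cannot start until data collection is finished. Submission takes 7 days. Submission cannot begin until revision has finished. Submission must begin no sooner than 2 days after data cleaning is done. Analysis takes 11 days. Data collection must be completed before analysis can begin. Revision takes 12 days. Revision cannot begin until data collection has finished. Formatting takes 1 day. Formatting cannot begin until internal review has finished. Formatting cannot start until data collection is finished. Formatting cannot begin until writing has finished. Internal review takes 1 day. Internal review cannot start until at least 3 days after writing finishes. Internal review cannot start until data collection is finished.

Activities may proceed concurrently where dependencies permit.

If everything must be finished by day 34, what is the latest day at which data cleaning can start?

14

Formatting has no dependents, so it just needs to finish by day 34. Starting by 34 − 1 = day 33 achieves that.
Internal review must finish before formatting (must start by day 33). With a 1-day duration, internal review must start by 33 − 1 = day 32.
Writing must finish in time for internal review (must start by day 32, minus 3-day gap → day 29); formatting (must start by day 33). The tightest is day 29, so writing must start by 29 − 7 = day 22.
Submission has no dependents, so it just needs to finish by day 34. Starting by 34 − 7 = day 27 achieves that.
For data cleaning: writing (must start by day 22); submission (must start by day 27, minus 2-day gap → day 25). The most restrictive is day 22; with an 8-day duration, data cleaning must start by day 14.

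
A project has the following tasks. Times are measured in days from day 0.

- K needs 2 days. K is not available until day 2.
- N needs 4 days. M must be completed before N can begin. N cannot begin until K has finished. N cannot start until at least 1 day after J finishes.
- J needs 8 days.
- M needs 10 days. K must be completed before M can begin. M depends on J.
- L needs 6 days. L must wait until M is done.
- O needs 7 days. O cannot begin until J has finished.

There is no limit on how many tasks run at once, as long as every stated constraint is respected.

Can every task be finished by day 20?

No

K cannot begin until its own release at day 2. It runs from day 2 to 2 + 2 = day 4.
Nothing blocks J, so it runs from day 0 to day 8.
O cannot begin until J (finishes day 8). It runs from day 8 to 8 + 7 = day 15.
M has to wait for K (finishes day 4); J (finishes day 8). The latest of these is day 8, so M runs day 8 to 8 + 10 = day 18.
N has to wait for M (finishes day 18); K (finishes day 4); J (finishes day 8, plus 1-day gap → day 9). The latest of these is day 18, so N runs day 18 to 18 + 4 = day 22.
After M (finishes day 18), L can start at day 18 and finishes at day 24.
The earliest everything can be done is day 24, which is after the deadline of 20, so it is not possible.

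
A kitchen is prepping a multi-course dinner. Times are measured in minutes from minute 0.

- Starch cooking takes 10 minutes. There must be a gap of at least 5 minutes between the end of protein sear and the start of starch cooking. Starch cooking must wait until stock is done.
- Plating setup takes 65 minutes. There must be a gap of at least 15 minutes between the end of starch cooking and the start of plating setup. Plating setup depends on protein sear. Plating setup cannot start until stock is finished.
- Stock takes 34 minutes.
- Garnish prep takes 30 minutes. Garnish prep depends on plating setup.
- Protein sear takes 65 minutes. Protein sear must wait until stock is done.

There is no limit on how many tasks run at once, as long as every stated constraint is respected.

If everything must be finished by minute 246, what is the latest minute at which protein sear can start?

56

To finish by minute 246, garnish prep (duration 30) must start no later than minute 216.
Since garnish prep (must start by minute 216) depends on it, plating setup must finish by minute 216. Backing off its 65-minute duration gives a latest start of minute 151.
Starch cooking feeds into plating setup (must start by minute 151, minus 15-minute gap → minute 136); so starch cooking must finish by minute 136 and therefore start by minute 126.
For protein sear: starch cooking (must start by minute 126, minus 5-minute gap → minute 121); plating setup (must start by minute 151). The most restrictive is minute 121; with a 65-minute duration, protein sear must start by minute 56.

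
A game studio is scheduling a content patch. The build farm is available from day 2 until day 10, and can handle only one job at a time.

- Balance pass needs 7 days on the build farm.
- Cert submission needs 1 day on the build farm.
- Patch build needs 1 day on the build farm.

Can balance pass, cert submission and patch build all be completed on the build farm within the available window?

The build farm window is 10 − 2 = 8 days.
Running back to back, the jobs need 7 + 1 + 1 = 9 days on the build farm.
Since 9 > 8, they cannot all fit.

No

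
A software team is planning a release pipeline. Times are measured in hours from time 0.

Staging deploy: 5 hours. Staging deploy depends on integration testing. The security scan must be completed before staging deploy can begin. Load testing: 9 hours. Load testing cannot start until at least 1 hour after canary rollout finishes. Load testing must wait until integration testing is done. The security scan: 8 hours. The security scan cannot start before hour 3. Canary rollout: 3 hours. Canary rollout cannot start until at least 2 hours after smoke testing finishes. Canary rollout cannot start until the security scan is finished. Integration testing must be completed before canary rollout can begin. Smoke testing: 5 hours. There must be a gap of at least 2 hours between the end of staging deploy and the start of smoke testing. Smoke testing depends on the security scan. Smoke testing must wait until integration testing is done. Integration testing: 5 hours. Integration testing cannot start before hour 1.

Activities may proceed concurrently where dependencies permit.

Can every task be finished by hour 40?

The security scan waits on its own release at hour 3, so it starts at hour 3 and finishes at 3 + 8 = hour 11.
Integration testing waits on its own release at hour 1, so it starts at hour 1 and finishes at 1 + 5 = hour 6.
Staging deploy cannot start until integration testing (finishes hour 6); the security scan (finishes hour 11). The controlling bound is hour 11, so staging deploy finishes at 11 + 5 = hour 16.
Smoke testing cannot start until staging deploy (finishes hour 16, plus 2-hour gap → hour 18); the security scan (finishes hour 11); integration testing (finishes hour 6). The controlling bound is hour 18, so smoke testing finishes at 18 + 5 = hour 23.
Canary rollout needs all of smoke testing (finishes hour 23, plus 2-hour gap → hour 25); the security scan (finishes hour 11); integration testing (finishes hour 6). That puts its earliest start at hour 25; it finishes at 25 + 3 = hour 28.
Load testing has to wait for canary rollout (finishes hour 28, plus 1-hour gap → hour 29); integration testing (finishes hour 6). The latest of these is hour 29, so load testing runs hour 29 to 29 + 9 = hour 38.
Every task is finished by hour 38, which is no later than the deadline of 40, so the schedule is feasible.

Yes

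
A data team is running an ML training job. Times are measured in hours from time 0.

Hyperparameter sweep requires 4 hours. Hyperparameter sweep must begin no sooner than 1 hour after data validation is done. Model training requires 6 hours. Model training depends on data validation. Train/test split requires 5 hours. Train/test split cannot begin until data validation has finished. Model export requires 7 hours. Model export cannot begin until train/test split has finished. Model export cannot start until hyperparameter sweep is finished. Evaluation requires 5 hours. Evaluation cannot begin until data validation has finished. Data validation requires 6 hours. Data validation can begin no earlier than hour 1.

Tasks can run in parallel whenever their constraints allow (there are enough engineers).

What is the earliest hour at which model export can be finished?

After its own release at hour 1, data validation can start at hour 1 and finishes at hour 7.
Hyperparameter sweep cannot begin until data validation (finishes hour 7, plus 1-hour gap → hour 8). It runs from hour 8 to 8 + 4 = hour 12.
Train/test split waits on data validation (finishes hour 7), so it starts at hour 7 and finishes at 7 + 5 = hour 12.
Model export needs all of train/test split (finishes hour 12); hyperparameter sweep (finishes hour 12). That puts its earliest start at hour 12; it finishes at 12 + 7 = hour 19.

19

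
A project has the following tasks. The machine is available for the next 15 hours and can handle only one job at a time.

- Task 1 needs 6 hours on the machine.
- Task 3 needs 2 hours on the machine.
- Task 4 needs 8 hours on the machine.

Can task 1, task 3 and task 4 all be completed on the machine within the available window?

No

Running back to back, the jobs need 6 + 2 + 8 = 16 hours on the machine.
Since 16 > 15, they cannot all fit.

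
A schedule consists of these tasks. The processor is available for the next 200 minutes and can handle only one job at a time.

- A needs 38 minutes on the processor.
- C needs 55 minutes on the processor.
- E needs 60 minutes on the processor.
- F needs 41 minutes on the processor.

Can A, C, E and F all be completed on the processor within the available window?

Yes

Running back to back, the jobs need 38 + 55 + 60 + 41 = 194 minutes on the processor.
Since 194 ≤ 200, they fit within the window.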